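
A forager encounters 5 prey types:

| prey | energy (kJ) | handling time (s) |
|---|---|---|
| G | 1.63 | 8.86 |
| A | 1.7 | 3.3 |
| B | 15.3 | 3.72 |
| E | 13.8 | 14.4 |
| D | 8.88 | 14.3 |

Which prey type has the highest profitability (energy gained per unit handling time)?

In descending order of E/h:
B: 15.3/3.72 = 4.11 kJ/s
E: 13.8/14.4 = 0.958 kJ/s
D: 8.88/14.3 = 0.621 kJ/s
A: 1.7/3.3 = 0.515 kJ/s
G: 1.63/8.86 = 0.184 kJ/s

B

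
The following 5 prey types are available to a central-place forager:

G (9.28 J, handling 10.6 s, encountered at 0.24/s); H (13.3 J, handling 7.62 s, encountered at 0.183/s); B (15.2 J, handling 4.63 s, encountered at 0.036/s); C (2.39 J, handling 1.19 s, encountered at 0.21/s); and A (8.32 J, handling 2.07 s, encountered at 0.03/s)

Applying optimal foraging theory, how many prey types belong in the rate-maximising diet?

4

Rank by E/h (J/s): A 4.02, B 3.28, C 2.01, H 1.75, G 0.875. Include each in turn until the next type's E/h falls below the running intake rate.
Rate on top 1: 0.235. B: 3.28 > 0.235 → include.
Rate on top 2: 0.6484. C: 2.01 > 0.6484 → include.
Rate on top 3: 0.8783. H: 1.75 > 0.8783 → include.
Rate on top 4: 1.299. G: 0.875 < 1.299 → exclude; stop.
Optimal diet: A, B, C, H — 4 of 5 types.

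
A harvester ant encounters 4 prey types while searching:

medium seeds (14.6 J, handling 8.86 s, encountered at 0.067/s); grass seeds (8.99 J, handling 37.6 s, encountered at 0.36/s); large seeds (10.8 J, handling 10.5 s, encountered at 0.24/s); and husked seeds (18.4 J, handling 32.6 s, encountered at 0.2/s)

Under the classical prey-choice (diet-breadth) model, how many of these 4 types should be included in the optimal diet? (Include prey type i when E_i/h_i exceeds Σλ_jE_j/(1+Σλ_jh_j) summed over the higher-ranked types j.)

Profitabilities (E/h, J/s): medium seeds 1.65, large seeds 1.03, husked seeds 0.564, grass seeds 0.239. Add prey in this order while the next type's profitability exceeds the intake rate on those already taken.
Rate on top 1: 0.6138. large seeds: 1.03 > 0.6138 → include.
Rate on top 2: 0.8679. husked seeds: 0.564 < 0.8679 → exclude; stop.
Optimal diet: medium seeds, large seeds — 2 of 4 types.

2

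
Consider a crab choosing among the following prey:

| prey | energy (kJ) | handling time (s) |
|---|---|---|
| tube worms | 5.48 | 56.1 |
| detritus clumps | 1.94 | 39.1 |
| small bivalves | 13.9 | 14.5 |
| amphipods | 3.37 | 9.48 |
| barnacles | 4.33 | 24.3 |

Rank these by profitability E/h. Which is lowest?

Profitability E/h (kJ/s): tube worms = 5.48/56.1 = 0.0977, detritus clumps = 1.94/39.1 = 0.0496, small bivalves = 13.9/14.5 = 0.959, amphipods = 3.37/9.48 = 0.355, barnacles = 4.33/24.3 = 0.178.
Ranked: small bivalves > amphipods > barnacles > tube worms > detritus clumps.

detritus clumps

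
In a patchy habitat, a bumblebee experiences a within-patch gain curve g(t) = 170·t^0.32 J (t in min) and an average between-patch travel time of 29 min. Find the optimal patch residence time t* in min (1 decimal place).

13.6 min

Maximise g(t)/(T+t): set derivative to zero → g'(t)(T+t) = g(t).
g'(t) = 0.32·170·t^-0.68. Setting 0.32·170·t^-0.68 = 170·t^0.32/(29+t) gives 0.32(29+t) = t, so 0.68·t = 0.32×29.
t* = 0.32×29/0.68 = 13.65 min.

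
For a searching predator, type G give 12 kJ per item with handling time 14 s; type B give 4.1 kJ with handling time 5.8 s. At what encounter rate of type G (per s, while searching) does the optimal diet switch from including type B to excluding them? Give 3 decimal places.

0.336 per s

Drop type B once their profitability E₂/h₂ falls below the rate achievable on type G alone: E₂/h₂ = λE₁/(1 + λh₁).
Solve for λ: λE₁h₂ = E₂(1 + λh₁) → λ(E₁h₂ − E₂h₁) = E₂ → λ = E₂/(E₁h₂ − E₂h₁).
λ = 4.1/(12×5.8 − 4.1×14) = 4.1/12.2 = 0.3361 per s.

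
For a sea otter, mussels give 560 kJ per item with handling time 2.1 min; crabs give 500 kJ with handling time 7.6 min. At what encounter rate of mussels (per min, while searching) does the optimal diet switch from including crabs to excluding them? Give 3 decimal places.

At the threshold, the rate on mussels alone equals the profitability of crabs: λ·560/(1 + λ·2.1) = 500/7.6 = 65.79.
Rearranging, λ(560 − 65.79×2.1) = 65.79, so λ = 65.79/421.8 = 0.156 per min.

0.156 per min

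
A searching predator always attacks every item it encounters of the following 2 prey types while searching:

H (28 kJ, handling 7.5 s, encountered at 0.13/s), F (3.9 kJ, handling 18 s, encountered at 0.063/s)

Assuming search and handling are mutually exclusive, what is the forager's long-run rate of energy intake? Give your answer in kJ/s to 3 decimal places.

1.250 kJ/s

Energy encountered per unit search time: 0.13×28 + 0.063×3.9 = 3.886 kJ/s.
Handling time per unit search time: 0.13×7.5 + 0.063×18 = 2.109.
Rate = 3.886/(1 + 2.109) = 1.25 kJ/s.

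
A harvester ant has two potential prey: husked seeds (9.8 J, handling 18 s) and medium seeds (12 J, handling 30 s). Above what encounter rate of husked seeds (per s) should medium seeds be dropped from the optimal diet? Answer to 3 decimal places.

0.154 per s

The zero-one rule: include medium seeds iff E₂/h₂ > λE₁/(1+λh₁). Equality gives the switch point.
λE₁h₂ = E₂ + λE₂h₁ ⇒ λ = E₂/(E₁h₂ − E₂h₁) = 12/(294 − 216) = 0.1538 per s.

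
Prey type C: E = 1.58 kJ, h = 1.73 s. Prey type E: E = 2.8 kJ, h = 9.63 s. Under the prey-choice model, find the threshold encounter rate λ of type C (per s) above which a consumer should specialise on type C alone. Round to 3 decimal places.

0.270 per s

At the threshold, the rate on type C alone equals the profitability of type E: λ·1.58/(1 + λ·1.73) = 2.8/9.63 = 0.2908.
Rearranging, λ(1.58 − 0.2908×1.73) = 0.2908, so λ = 0.2908/1.077 = 0.27 per s.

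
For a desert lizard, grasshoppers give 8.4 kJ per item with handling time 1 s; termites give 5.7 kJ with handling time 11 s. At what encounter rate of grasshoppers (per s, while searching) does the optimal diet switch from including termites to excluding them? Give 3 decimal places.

At the threshold, the rate on grasshoppers alone equals the profitability of termites: λ·8.4/(1 + λ·1) = 5.7/11 = 0.5182.
Rearranging, λ(8.4 − 0.5182×1) = 0.5182, so λ = 0.5182/7.882 = 0.06574 per s.

0.066 per s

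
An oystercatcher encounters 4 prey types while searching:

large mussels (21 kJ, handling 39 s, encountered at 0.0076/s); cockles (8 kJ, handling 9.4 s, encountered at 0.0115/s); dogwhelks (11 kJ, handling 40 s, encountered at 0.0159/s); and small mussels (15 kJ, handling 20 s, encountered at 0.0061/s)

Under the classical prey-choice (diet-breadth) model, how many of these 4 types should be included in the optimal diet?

Profitabilities (E/h, kJ/s): cockles 0.851, small mussels 0.75, large mussels 0.538, dogwhelks 0.275. Add prey in this order while the next type's profitability exceeds the intake rate on those already taken.
Rate on top 1: 0.08302. small mussels: 0.75 > 0.08302 → include.
Rate on top 2: 0.1492. large mussels: 0.538 > 0.1492 → include.
Rate on top 3: 0.2248. dogwhelks: 0.275 > 0.2248 → include.
Optimal diet: cockles, small mussels, large mussels, dogwhelks — 4 of 4 types.

4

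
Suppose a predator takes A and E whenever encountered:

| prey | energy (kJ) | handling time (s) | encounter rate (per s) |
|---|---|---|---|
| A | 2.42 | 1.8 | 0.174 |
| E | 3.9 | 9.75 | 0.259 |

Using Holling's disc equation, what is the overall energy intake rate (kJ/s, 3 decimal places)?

R = Σλ_iE_i / (1 + Σλ_ih_i)
Numerator: 0.174×2.42 + 0.259×3.9 = 1.431
Denominator: 1 + 0.174×1.8 + 0.259×9.75 = 3.838
R = 1.431/3.838 = 0.3729 kJ/s

0.373 kJ/s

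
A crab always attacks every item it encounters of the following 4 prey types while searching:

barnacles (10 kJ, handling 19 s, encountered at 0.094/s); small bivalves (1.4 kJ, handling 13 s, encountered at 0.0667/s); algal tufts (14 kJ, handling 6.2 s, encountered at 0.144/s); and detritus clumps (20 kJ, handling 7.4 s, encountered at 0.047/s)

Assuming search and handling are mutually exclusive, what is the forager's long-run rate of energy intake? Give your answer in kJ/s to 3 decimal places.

Energy encountered per unit search time: 0.094×10 + 0.0667×1.4 + 0.144×14 + 0.047×20 = 3.989 kJ/s.
Handling time per unit search time: 0.094×19 + 0.0667×13 + 0.144×6.2 + 0.047×7.4 = 3.894.
Rate = 3.989/(1 + 3.894) = 0.8152 kJ/s.

0.815 kJ/s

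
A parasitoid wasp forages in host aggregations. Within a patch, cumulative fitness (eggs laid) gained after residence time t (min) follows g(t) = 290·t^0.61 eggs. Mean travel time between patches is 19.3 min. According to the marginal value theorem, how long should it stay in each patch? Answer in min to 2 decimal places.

30.19 min

Optimal t* satisfies g'(t*) = g(t*)/(T + t*).
g'(t) = 0.61·290·t^-0.39. Setting 0.61·290·t^-0.39 = 290·t^0.61/(19.3+t) gives 0.61(19.3+t) = t, so 0.39·t = 0.61×19.3.
t* = 0.61×19.3/0.39 = 30.19 min.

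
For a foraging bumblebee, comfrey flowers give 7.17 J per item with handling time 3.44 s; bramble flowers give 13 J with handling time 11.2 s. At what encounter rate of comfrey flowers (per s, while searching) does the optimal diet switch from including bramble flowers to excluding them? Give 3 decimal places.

0.365 per s

Drop bramble flowers once their profitability E₂/h₂ falls below the rate achievable on comfrey flowers alone: E₂/h₂ = λE₁/(1 + λh₁).
Solve for λ: λE₁h₂ = E₂(1 + λh₁) → λ(E₁h₂ − E₂h₁) = E₂ → λ = E₂/(E₁h₂ − E₂h₁).
λ = 13/(7.17×11.2 − 13×3.44) = 13/35.58 = 0.3653 per s.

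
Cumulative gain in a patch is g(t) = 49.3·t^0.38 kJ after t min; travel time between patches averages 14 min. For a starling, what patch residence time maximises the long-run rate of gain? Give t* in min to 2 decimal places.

Maximise g(t)/(T+t): set derivative to zero → g'(t)(T+t) = g(t).
g'(t) = 0.38·49.3·t^-0.62. Setting 0.38·49.3·t^-0.62 = 49.3·t^0.38/(14+t) gives 0.38(14+t) = t, so 0.62·t = 0.38×14.
t* = 0.38×14/0.62 = 8.581 min.

8.58 min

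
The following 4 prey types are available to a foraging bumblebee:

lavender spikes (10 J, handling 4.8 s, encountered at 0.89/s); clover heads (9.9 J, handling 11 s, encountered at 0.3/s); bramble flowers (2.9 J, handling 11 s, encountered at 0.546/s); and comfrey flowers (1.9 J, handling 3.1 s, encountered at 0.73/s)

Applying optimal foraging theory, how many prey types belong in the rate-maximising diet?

Rank by E/h (J/s): lavender spikes 2.08, clover heads 0.9, comfrey flowers 0.613, bramble flowers 0.264. Include each in turn until the next type's E/h falls below the running intake rate.
Rate on top 1: 1.688. clover heads: 0.9 < 1.688 → exclude; stop.
Optimal diet: lavender spikes — 1 of 4 types.

1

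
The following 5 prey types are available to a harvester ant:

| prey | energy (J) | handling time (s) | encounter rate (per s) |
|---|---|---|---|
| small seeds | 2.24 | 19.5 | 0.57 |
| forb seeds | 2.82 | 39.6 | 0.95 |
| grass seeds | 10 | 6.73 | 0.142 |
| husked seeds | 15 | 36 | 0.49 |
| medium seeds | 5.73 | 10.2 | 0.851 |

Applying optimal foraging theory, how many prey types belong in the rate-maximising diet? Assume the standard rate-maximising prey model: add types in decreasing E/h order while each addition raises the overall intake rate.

Profitabilities (E/h, J/s): grass seeds 1.49, medium seeds 0.562, husked seeds 0.417, small seeds 0.115, forb seeds 0.0712. Add prey in this order while the next type's profitability exceeds the intake rate on those already taken.
Rate on top 1: 0.7261. medium seeds: 0.562 < 0.7261 → exclude; stop.
Optimal diet: grass seeds — 1 of 5 types.

1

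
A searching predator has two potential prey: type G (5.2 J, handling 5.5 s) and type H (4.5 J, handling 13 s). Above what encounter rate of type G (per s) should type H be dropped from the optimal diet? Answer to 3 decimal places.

Drop type H once their profitability E₂/h₂ falls below the rate achievable on type G alone: E₂/h₂ = λE₁/(1 + λh₁).
Solve for λ: λE₁h₂ = E₂(1 + λh₁) → λ(E₁h₂ − E₂h₁) = E₂ → λ = E₂/(E₁h₂ − E₂h₁).
λ = 4.5/(5.2×13 − 4.5×5.5) = 4.5/42.85 = 0.105 per s.

0.105 per s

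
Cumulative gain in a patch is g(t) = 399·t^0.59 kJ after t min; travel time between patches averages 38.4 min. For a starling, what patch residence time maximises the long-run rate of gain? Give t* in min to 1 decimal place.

55.3 min

Maximise g(t)/(T+t): set derivative to zero → g'(t)(T+t) = g(t).
g'(t) = 0.59·399·t^-0.41. Setting 0.59·399·t^-0.41 = 399·t^0.59/(38.4+t) gives 0.59(38.4+t) = t, so 0.41·t = 0.59×38.4.
t* = 0.59×38.4/0.41 = 55.26 min.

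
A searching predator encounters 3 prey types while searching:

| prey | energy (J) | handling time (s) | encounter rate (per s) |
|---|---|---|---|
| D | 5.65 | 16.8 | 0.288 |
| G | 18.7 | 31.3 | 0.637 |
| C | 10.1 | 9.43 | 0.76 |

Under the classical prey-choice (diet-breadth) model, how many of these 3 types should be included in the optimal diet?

Rank by E/h (J/s): C 1.07, G 0.597, D 0.336. Include each in turn until the next type's E/h falls below the running intake rate.
Rate on top 1: 0.9399. G: 0.597 < 0.9399 → exclude; stop.
Optimal diet: C — 1 of 3 types.

1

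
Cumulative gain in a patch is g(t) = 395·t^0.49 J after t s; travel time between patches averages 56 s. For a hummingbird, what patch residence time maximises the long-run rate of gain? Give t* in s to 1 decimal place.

Maximise g(t)/(T+t): set derivative to zero → g'(t)(T+t) = g(t).
g'(t) = 0.49·395·t^-0.51. Setting 0.49·395·t^-0.51 = 395·t^0.49/(56+t) gives 0.49(56+t) = t, so 0.51·t = 0.49×56.
t* = 0.49×56/0.51 = 53.8 s.

53.8 s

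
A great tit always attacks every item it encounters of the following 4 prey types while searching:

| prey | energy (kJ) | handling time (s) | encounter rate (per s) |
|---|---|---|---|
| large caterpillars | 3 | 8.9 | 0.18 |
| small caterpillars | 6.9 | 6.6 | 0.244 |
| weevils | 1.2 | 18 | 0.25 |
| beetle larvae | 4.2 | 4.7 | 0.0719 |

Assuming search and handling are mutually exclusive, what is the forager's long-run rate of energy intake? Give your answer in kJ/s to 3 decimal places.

0.312 kJ/s

R = (0.18×3 + 0.244×6.9 + 0.25×1.2 + 0.0719×4.2) / (1 + 0.18×8.9 + 0.244×6.6 + 0.25×18 + 0.0719×4.7) = 2.826/9.05 = 0.3122 kJ/s.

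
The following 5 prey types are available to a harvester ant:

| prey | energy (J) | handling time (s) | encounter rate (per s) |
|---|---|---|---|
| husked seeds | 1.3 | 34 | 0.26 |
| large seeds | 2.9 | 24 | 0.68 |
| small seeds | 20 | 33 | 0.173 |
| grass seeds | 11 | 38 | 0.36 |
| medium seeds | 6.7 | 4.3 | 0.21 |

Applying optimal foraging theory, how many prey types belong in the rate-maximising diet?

1

Profitabilities (E/h, J/s): medium seeds 1.56, small seeds 0.606, grass seeds 0.289, large seeds 0.121, husked seeds 0.0382. Add prey in this order while the next type's profitability exceeds the intake rate on those already taken.
Rate on top 1: 0.7394. small seeds: 0.606 < 0.7394 → exclude; stop.
Optimal diet: medium seeds — 1 of 5 types.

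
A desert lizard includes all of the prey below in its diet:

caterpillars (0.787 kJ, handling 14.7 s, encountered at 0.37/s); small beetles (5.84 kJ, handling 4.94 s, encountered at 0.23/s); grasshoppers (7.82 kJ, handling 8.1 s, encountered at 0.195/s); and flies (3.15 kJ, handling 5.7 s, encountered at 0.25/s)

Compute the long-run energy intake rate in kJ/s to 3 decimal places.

R = Σλ_iE_i / (1 + Σλ_ih_i)
Numerator: 0.37×0.787 + 0.23×5.84 + 0.195×7.82 + 0.25×3.15 = 3.947
Denominator: 1 + 0.37×14.7 + 0.23×4.94 + 0.195×8.1 + 0.25×5.7 = 10.58
R = 3.947/10.58 = 0.3731 kJ/s

0.373 kJ/s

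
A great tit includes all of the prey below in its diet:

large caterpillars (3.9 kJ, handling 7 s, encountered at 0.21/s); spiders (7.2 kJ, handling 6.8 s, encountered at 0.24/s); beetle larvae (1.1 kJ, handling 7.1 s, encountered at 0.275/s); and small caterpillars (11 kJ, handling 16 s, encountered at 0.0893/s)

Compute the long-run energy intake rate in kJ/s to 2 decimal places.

Energy encountered per unit search time: 0.21×3.9 + 0.24×7.2 + 0.275×1.1 + 0.0893×11 = 3.832 kJ/s.
Handling time per unit search time: 0.21×7 + 0.24×6.8 + 0.275×7.1 + 0.0893×16 = 6.483.
Rate = 3.832/(1 + 6.483) = 0.512 kJ/s.

0.51 kJ/s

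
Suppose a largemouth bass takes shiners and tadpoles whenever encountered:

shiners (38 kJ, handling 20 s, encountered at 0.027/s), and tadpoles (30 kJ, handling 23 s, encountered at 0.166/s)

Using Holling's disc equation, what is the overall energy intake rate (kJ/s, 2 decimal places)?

R = (0.027×38 + 0.166×30) / (1 + 0.027×20 + 0.166×23) = 6.006/5.358 = 1.121 kJ/s.

1.12 kJ/s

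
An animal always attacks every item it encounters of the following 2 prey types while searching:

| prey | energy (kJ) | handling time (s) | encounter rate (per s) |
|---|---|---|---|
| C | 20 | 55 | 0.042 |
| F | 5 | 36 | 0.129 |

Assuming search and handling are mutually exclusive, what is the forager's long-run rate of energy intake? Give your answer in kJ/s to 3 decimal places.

Energy encountered per unit search time: 0.042×20 + 0.129×5 = 1.485 kJ/s.
Handling time per unit search time: 0.042×55 + 0.129×36 = 6.954.
Rate = 1.485/(1 + 6.954) = 0.1867 kJ/s.

0.187 kJ/s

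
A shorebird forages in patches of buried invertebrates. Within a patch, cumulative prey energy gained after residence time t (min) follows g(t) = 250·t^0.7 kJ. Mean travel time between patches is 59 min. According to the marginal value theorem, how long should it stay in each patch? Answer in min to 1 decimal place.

137.7 min

Maximise g(t)/(T+t): set derivative to zero → g'(t)(T+t) = g(t).
g'(t) = 0.7·250·t^-0.3. Setting 0.7·250·t^-0.3 = 250·t^0.7/(59+t) gives 0.7(59+t) = t, so 0.30·t = 0.7×59.
t* = 0.7×59/0.30 = 137.7 min.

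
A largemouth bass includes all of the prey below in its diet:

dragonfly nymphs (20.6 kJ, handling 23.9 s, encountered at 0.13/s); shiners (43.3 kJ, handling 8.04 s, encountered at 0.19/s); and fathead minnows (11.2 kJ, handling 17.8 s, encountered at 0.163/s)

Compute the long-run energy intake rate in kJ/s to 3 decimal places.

Energy encountered per unit search time: 0.13×20.6 + 0.19×43.3 + 0.163×11.2 = 12.73 kJ/s.
Handling time per unit search time: 0.13×23.9 + 0.19×8.04 + 0.163×17.8 = 7.536.
Rate = 12.73/(1 + 7.536) = 1.491 kJ/s.

1.491 kJ/s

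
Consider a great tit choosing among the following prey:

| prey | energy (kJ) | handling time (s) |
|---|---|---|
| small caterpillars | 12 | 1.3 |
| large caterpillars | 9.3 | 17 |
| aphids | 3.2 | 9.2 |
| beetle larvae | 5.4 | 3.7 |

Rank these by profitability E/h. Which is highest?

Profitability E/h (kJ/s): small caterpillars = 12/1.3 = 9.23, large caterpillars = 9.3/17 = 0.547, aphids = 3.2/9.2 = 0.348, beetle larvae = 5.4/3.7 = 1.46.
Ranked: small caterpillars > beetle larvae > large caterpillars > aphids.

small caterpillars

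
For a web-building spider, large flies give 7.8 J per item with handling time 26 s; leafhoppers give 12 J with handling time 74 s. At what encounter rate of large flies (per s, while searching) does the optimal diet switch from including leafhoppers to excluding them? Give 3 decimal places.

0.045 per s

At the threshold, the rate on large flies alone equals the profitability of leafhoppers: λ·7.8/(1 + λ·26) = 12/74 = 0.1622.
Rearranging, λ(7.8 − 0.1622×26) = 0.1622, so λ = 0.1622/3.584 = 0.04525 per s.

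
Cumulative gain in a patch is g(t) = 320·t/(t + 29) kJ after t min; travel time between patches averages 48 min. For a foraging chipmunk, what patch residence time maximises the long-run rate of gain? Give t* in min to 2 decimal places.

Optimal t* satisfies g'(t*) = g(t*)/(T + t*).
g'(t) = 320·29/(t + 29)². Setting 320·29/(t+29)² = 320t/[(t+29)(48+t)] gives 29(48+t) = t(t+29), so t² = 29×48 = 1392.
t* = √1392 = 37.31 min.

37.31 min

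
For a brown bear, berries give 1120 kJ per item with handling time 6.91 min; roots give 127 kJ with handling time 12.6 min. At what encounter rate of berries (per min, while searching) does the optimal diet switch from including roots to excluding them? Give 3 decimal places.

0.010 per min

Drop roots once their profitability E₂/h₂ falls below the rate achievable on berries alone: E₂/h₂ = λE₁/(1 + λh₁).
Solve for λ: λE₁h₂ = E₂(1 + λh₁) → λ(E₁h₂ − E₂h₁) = E₂ → λ = E₂/(E₁h₂ − E₂h₁).
λ = 127/(1120×12.6 − 127×6.91) = 127/1.323e+04 = 0.009596 per min.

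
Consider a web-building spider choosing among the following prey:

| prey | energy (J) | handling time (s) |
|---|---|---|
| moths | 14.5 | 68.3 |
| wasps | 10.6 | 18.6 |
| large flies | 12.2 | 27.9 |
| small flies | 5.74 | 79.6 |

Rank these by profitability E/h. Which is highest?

wasps

In descending order of E/h:
wasps: 10.6/18.6 = 0.57 J/s
large flies: 12.2/27.9 = 0.437 J/s
moths: 14.5/68.3 = 0.212 J/s
small flies: 5.74/79.6 = 0.0721 J/s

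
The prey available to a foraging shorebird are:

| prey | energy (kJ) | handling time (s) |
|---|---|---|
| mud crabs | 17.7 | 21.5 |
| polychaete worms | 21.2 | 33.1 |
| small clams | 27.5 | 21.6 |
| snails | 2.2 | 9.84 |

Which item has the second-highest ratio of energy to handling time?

mud crabs

Profitability E/h (kJ/s): mud crabs = 17.7/21.5 = 0.823, polychaete worms = 21.2/33.1 = 0.64, small clams = 27.5/21.6 = 1.27, snails = 2.2/9.84 = 0.224.
Ranked: small clams > mud crabs > polychaete worms > snails.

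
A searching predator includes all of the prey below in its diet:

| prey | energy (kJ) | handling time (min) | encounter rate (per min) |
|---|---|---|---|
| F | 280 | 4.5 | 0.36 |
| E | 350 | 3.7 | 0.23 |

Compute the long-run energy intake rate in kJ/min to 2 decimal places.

R = Σλ_iE_i / (1 + Σλ_ih_i)
Numerator: 0.36×280 + 0.23×350 = 181.3
Denominator: 1 + 0.36×4.5 + 0.23×3.7 = 3.471
R = 181.3/3.471 = 52.23 kJ/min

52.23 kJ/min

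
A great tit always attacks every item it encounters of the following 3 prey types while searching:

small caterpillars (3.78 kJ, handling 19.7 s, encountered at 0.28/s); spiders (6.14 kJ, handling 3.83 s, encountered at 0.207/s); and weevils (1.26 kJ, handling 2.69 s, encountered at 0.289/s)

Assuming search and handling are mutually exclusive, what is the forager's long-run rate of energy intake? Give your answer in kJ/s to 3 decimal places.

0.333 kJ/s

R = (0.28×3.78 + 0.207×6.14 + 0.289×1.26) / (1 + 0.28×19.7 + 0.207×3.83 + 0.289×2.69) = 2.694/8.086 = 0.3331 kJ/s.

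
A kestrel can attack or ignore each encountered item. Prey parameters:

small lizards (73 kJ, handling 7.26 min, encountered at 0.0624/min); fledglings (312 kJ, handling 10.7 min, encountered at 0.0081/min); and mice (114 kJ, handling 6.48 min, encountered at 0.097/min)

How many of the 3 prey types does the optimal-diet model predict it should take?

Profitabilities (E/h, kJ/min): fledglings 29.2, mice 17.6, small lizards 10.1. Add prey in this order while the next type's profitability exceeds the intake rate on those already taken.
Rate on top 1: 2.326. mice: 17.6 > 2.326 → include.
Rate on top 2: 7.92. small lizards: 10.1 > 7.92 → include.
Optimal diet: fledglings, mice, small lizards — 3 of 3 types.

3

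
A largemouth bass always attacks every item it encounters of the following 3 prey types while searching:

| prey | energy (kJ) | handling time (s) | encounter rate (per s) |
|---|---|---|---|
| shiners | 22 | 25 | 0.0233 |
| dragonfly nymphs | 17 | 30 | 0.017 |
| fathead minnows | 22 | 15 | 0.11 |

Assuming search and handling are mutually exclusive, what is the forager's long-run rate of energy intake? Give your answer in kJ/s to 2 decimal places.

R = Σλ_iE_i / (1 + Σλ_ih_i)
Numerator: 0.0233×22 + 0.017×17 + 0.11×22 = 3.222
Denominator: 1 + 0.0233×25 + 0.017×30 + 0.11×15 = 3.742
R = 3.222/3.742 = 0.8608 kJ/s

0.86 kJ/s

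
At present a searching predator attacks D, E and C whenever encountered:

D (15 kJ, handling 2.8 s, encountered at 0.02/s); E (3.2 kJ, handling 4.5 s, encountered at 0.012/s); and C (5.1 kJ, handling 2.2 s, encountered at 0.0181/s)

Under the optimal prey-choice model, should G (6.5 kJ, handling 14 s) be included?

On D, E and C alone, R = ΣλE/(1+Σλh) = 0.4307/1.15 = 0.3746 kJ/s.
Profitability of G: 6.5/14 = 0.4643 kJ/s.
Since 0.4643 > R, including G increases the long-run rate.

Yes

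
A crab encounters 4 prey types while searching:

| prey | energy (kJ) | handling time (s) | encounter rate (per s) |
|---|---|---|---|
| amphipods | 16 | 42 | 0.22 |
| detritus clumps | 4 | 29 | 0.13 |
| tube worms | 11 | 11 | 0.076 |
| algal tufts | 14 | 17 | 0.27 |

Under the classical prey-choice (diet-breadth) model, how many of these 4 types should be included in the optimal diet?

Rank by E/h (kJ/s): tube worms 1, algal tufts 0.824, amphipods 0.381, detritus clumps 0.138. Include each in turn until the next type's E/h falls below the running intake rate.
Rate on top 1: 0.4553. algal tufts: 0.824 > 0.4553 → include.
Rate on top 2: 0.7183. amphipods: 0.381 < 0.7183 → exclude; stop.
Optimal diet: tube worms, algal tufts — 2 of 4 types.

2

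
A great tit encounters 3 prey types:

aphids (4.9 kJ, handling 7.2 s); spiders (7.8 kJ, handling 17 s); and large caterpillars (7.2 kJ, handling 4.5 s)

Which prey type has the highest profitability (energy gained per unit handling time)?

Profitability E/h (kJ/s): aphids = 4.9/7.2 = 0.681, spiders = 7.8/17 = 0.459, large caterpillars = 7.2/4.5 = 1.6.
Ranked: large caterpillars > aphids > spiders.

large caterpillars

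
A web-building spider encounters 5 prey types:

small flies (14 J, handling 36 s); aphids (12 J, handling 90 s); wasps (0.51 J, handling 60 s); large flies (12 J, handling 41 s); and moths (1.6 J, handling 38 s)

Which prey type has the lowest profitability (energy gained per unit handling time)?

Profitability E/h (J/s): small flies = 14/36 = 0.389, aphids = 12/90 = 0.133, wasps = 0.51/60 = 0.0085, large flies = 12/41 = 0.293, moths = 1.6/38 = 0.0421.
Ranked: small flies > large flies > aphids > moths > wasps.

wasps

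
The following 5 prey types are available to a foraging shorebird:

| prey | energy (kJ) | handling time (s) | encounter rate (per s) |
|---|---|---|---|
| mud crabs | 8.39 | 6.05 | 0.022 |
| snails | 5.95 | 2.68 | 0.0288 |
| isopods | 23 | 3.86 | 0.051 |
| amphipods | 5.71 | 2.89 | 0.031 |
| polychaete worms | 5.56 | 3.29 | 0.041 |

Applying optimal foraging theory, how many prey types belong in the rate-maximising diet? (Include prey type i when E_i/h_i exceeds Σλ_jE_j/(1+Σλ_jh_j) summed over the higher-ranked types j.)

Rank by E/h (kJ/s): isopods 5.96, snails 2.22, amphipods 1.98, polychaete worms 1.69, mud crabs 1.39. Include each in turn until the next type's E/h falls below the running intake rate.
Rate on top 1: 0.9801. snails: 2.22 > 0.9801 → include.
Rate on top 2: 1.055. amphipods: 1.98 > 1.055 → include.
Rate on top 3: 1.116. polychaete worms: 1.69 > 1.116 → include.
Rate on top 4: 1.167. mud crabs: 1.39 > 1.167 → include.
Optimal diet: isopods, snails, amphipods, polychaete worms, mud crabs — 5 of 5 types.

5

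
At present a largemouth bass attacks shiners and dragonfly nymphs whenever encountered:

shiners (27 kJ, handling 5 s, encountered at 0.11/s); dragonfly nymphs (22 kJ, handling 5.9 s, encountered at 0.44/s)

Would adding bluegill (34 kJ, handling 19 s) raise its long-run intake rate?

No

On shiners and dragonfly nymphs alone, R = ΣλE/(1+Σλh) = 12.65/4.146 = 3.051 kJ/s.
bluegill: E/h = 34/19 = 1.789 kJ/s.
Since 1.789 < R, time spent handling bluegill is better spent searching.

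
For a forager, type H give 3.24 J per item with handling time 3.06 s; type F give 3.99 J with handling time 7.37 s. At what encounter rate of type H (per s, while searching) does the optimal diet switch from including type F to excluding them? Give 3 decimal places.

At the threshold, the rate on type H alone equals the profitability of type F: λ·3.24/(1 + λ·3.06) = 3.99/7.37 = 0.5414.
Rearranging, λ(3.24 − 0.5414×3.06) = 0.5414, so λ = 0.5414/1.583 = 0.3419 per s.

0.342 per s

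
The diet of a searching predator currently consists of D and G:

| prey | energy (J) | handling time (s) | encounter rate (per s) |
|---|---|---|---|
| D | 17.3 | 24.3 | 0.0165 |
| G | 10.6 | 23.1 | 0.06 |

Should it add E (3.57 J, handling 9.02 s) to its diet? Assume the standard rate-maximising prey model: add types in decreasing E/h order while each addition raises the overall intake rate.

Intake rate on the current diet: R = (0.0165×17.3 + 0.06×10.6) / (1 + 0.0165×24.3 + 0.06×23.1) = 0.9215/2.787 = 0.3306 J/s.
Profitability of E: 3.57/9.02 = 0.3958 J/s.
Since 0.3958 > R, including E increases the long-run rate.

Yes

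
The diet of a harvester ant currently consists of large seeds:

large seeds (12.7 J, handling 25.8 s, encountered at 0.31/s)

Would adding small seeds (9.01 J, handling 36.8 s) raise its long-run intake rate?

No

Current rate: (0.31×12.7)/(1 + 0.31×25.8) = 0.4375 J/s.
small seeds: E/h = 9.01/36.8 = 0.2448 J/s.
0.2448 < 0.4375, so adding small seeds would lower the average — exclude it.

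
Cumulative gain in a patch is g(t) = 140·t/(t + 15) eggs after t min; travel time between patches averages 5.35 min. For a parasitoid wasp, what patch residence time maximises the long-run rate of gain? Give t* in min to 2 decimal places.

8.96 min

Maximise g(t)/(T+t): set derivative to zero → g'(t)(T+t) = g(t).
g'(t) = 140·15/(t + 15)². Setting 140·15/(t+15)² = 140t/[(t+15)(5.35+t)] gives 15(5.35+t) = t(t+15), so t² = 15×5.35 = 80.25.
t* = √80.25 = 8.958 min.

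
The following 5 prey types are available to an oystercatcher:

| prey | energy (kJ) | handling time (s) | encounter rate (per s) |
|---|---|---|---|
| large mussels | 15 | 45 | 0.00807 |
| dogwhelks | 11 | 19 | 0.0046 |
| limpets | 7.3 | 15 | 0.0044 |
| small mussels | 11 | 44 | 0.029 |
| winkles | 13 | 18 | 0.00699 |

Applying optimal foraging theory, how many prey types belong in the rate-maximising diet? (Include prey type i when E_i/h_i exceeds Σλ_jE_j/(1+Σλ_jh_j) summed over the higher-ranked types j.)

5

E/h in descending order: winkles 0.722, dogwhelks 0.579, limpets 0.487, large mussels 0.333, small mussels 0.25 kJ/s. The optimal diet is the largest prefix of this list for which every included type satisfies E_i/h_i > R on the types above it.
Rate on top 1: 0.08071. dogwhelks: 0.579 > 0.08071 → include.
Rate on top 2: 0.1166. limpets: 0.487 > 0.1166 → include.
Rate on top 3: 0.1357. large mussels: 0.333 > 0.1357 → include.
Rate on top 4: 0.1794. small mussels: 0.25 > 0.1794 → include.
Optimal diet: winkles, dogwhelks, limpets, large mussels, small mussels — 5 of 5 types.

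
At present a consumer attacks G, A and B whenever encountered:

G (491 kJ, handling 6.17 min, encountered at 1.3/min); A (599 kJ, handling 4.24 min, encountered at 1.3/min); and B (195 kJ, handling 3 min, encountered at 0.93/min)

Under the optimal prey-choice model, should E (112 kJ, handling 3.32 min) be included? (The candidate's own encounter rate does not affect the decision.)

Intake rate on the current diet: R = (1.3×491 + 1.3×599 + 0.93×195) / (1 + 1.3×6.17 + 1.3×4.24 + 0.93×3) = 1598/17.32 = 92.27 kJ/min.
Profitability of E: 112/3.32 = 33.73 kJ/min.
33.73 < 92.27, so adding E would lower the average — exclude it.

No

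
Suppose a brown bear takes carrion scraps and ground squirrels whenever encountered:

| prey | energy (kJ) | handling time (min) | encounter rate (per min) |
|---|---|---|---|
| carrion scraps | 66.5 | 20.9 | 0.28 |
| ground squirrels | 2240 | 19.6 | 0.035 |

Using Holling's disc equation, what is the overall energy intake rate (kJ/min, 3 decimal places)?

12.871 kJ/min

R = Σλ_iE_i / (1 + Σλ_ih_i)
Numerator: 0.28×66.5 + 0.035×2240 = 97.02
Denominator: 1 + 0.28×20.9 + 0.035×19.6 = 7.538
R = 97.02/7.538 = 12.87 kJ/min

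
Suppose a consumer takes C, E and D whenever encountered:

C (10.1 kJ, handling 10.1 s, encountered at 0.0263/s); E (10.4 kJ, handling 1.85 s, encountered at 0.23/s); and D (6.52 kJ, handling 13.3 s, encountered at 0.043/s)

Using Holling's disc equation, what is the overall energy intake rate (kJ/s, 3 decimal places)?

1.298 kJ/s

R = (0.0263×10.1 + 0.23×10.4 + 0.043×6.52) / (1 + 0.0263×10.1 + 0.23×1.85 + 0.043×13.3) = 2.938/2.263 = 1.298 kJ/s.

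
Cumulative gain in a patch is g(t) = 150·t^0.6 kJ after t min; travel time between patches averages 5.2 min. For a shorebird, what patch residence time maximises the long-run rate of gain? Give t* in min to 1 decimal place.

Optimal t* satisfies g'(t*) = g(t*)/(T + t*).
g'(t) = 0.6·150·t^-0.4. Setting 0.6·150·t^-0.4 = 150·t^0.6/(5.2+t) gives 0.6(5.2+t) = t, so 0.40·t = 0.6×5.2.
t* = 0.6×5.2/0.40 = 7.8 min.

7.8 min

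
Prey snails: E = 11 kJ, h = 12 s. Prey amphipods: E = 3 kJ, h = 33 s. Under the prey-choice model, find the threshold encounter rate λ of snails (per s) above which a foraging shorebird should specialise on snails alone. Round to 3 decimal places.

At the threshold, the rate on snails alone equals the profitability of amphipods: λ·11/(1 + λ·12) = 3/33 = 0.09091.
Rearranging, λ(11 − 0.09091×12) = 0.09091, so λ = 0.09091/9.909 = 0.009174 per s.

0.009 per s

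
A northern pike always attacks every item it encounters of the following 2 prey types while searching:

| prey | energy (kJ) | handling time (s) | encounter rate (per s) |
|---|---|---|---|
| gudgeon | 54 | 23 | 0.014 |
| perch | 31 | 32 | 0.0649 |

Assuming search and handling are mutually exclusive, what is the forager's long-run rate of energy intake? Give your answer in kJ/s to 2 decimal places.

R = Σλ_iE_i / (1 + Σλ_ih_i)
Numerator: 0.014×54 + 0.0649×31 = 2.768
Denominator: 1 + 0.014×23 + 0.0649×32 = 3.399
R = 2.768/3.399 = 0.8144 kJ/s

0.81 kJ/s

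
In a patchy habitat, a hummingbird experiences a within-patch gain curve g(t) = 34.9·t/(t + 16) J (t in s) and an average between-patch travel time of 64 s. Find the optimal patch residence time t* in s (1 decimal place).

32.0 s

Optimal t* satisfies g'(t*) = g(t*)/(T + t*).
g'(t) = 34.9·16/(t + 16)². Setting 34.9·16/(t+16)² = 34.9t/[(t+16)(64+t)] gives 16(64+t) = t(t+16), so t² = 16×64 = 1024.
t* = √1024 = 32 s.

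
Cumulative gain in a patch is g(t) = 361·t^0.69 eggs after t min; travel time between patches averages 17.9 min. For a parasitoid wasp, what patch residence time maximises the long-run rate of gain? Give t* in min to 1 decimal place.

39.8 min

Maximise g(t)/(T+t): set derivative to zero → g'(t)(T+t) = g(t).
g'(t) = 0.69·361·t^-0.31. Setting 0.69·361·t^-0.31 = 361·t^0.69/(17.9+t) gives 0.69(17.9+t) = t, so 0.31·t = 0.69×17.9.
t* = 0.69×17.9/0.31 = 39.84 min.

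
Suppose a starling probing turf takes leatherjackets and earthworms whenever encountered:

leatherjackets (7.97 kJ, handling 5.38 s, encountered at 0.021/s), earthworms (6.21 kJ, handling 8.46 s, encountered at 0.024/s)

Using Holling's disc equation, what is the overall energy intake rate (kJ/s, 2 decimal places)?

Energy encountered per unit search time: 0.021×7.97 + 0.024×6.21 = 0.3164 kJ/s.
Handling time per unit search time: 0.021×5.38 + 0.024×8.46 = 0.316.
Rate = 0.3164/(1 + 0.316) = 0.2404 kJ/s.

0.24 kJ/s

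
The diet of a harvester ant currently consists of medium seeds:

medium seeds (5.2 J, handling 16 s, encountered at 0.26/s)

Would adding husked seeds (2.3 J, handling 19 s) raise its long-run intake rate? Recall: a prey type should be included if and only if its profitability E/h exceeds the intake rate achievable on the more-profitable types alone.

No

Current rate: (0.26×5.2)/(1 + 0.26×16) = 0.262 J/s.
Profitability of husked seeds: 2.3/19 = 0.1211 J/s.
Since 0.1211 < R, time spent handling husked seeds is better spent searching.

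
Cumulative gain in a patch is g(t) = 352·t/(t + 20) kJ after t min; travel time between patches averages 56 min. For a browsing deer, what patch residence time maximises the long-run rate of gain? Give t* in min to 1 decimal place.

Maximise g(t)/(T+t): set derivative to zero → g'(t)(T+t) = g(t).
g'(t) = 352·20/(t + 20)². Setting 352·20/(t+20)² = 352t/[(t+20)(56+t)] gives 20(56+t) = t(t+20), so t² = 20×56 = 1120.
t* = √1120 = 33.47 min.

33.5 min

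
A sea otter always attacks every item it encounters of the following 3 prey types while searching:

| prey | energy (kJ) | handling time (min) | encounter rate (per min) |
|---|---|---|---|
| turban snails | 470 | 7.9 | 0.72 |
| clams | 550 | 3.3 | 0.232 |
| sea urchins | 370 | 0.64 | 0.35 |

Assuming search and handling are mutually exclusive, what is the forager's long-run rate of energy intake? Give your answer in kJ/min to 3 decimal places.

77.563 kJ/min

R = (0.72×470 + 0.232×550 + 0.35×370) / (1 + 0.72×7.9 + 0.232×3.3 + 0.35×0.64) = 595.5/7.678 = 77.56 kJ/min.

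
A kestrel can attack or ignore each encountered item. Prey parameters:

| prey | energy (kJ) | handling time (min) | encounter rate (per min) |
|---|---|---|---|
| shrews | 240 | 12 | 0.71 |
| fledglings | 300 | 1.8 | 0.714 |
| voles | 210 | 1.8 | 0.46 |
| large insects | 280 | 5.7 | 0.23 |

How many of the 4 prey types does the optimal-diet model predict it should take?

Rank by E/h (kJ/min): fledglings 167, voles 117, large insects 49.1, shrews 20. Include each in turn until the next type's E/h falls below the running intake rate.
Rate on top 1: 93.73. voles: 117 > 93.73 → include.
Rate on top 2: 99.83. large insects: 49.1 < 99.83 → exclude; stop.
Optimal diet: fledglings, voles — 2 of 4 types.

2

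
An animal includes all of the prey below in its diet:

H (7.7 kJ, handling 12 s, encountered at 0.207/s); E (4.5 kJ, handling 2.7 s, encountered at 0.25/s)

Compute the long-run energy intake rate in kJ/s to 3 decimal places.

Energy encountered per unit search time: 0.207×7.7 + 0.25×4.5 = 2.719 kJ/s.
Handling time per unit search time: 0.207×12 + 0.25×2.7 = 3.159.
Rate = 2.719/(1 + 3.159) = 0.6537 kJ/s.

0.654 kJ/s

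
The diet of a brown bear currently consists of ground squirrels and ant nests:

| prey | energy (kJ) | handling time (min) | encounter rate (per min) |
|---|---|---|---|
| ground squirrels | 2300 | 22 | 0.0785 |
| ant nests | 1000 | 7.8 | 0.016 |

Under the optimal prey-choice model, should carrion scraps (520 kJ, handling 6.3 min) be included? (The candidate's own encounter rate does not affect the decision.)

Yes

On ground squirrels and ant nests alone, R = ΣλE/(1+Σλh) = 196.6/2.852 = 68.92 kJ/min.
carrion scraps: E/h = 520/6.3 = 82.54 kJ/min.
82.54 > 68.92, so adding carrion scraps raises the average — include it.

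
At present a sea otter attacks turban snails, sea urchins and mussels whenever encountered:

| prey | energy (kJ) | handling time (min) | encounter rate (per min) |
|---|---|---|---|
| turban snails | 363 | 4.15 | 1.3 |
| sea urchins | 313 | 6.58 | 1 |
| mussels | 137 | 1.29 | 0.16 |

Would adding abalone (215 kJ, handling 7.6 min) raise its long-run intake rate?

Current rate: (1.3×363 + 1×313 + 0.16×137)/(1 + 1.3×4.15 + 1×6.58 + 0.16×1.29) = 61.21 kJ/min.
Profitability of abalone: 215/7.6 = 28.29 kJ/min.
Since 28.29 < R, time spent handling abalone is better spent searching.

No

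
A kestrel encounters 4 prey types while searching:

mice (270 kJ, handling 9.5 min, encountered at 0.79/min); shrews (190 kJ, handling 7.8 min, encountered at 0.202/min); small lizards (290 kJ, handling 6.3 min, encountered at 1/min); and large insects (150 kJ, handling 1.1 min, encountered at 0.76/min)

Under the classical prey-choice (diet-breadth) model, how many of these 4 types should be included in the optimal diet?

1

Rank by E/h (kJ/min): large insects 136, small lizards 46, mice 28.4, shrews 24.4. Include each in turn until the next type's E/h falls below the running intake rate.
Rate on top 1: 62.09. small lizards: 46 < 62.09 → exclude; stop.
Optimal diet: large insects — 1 of 4 types.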